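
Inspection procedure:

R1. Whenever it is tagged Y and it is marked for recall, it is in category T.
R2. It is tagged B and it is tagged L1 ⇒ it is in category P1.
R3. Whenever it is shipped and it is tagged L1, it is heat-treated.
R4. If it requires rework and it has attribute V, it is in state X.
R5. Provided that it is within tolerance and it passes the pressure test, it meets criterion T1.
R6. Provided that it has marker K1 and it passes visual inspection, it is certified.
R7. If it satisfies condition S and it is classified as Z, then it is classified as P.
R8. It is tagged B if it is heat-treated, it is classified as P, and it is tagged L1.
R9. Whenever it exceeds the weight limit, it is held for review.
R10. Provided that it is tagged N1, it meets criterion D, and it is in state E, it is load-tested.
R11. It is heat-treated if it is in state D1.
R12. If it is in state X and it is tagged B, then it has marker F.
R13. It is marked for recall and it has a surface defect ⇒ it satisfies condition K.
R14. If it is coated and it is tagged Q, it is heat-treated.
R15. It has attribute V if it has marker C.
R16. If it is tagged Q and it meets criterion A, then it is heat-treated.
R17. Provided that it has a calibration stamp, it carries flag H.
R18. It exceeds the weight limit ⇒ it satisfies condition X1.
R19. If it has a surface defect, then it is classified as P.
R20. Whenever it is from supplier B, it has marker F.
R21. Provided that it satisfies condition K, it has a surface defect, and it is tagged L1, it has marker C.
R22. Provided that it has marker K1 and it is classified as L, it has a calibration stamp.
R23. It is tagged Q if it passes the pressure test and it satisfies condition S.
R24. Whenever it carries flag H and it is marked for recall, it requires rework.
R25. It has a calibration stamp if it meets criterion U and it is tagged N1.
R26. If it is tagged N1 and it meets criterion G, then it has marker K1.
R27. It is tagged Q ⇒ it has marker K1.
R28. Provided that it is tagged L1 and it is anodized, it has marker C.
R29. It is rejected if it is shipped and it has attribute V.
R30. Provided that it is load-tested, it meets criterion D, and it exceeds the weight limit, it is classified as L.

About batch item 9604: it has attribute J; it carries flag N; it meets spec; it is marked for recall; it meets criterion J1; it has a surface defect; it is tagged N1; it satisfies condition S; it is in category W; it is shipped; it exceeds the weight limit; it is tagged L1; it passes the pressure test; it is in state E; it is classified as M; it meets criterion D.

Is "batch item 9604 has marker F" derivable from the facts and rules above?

By R3 (it is shipped, it is tagged L1): it is heat-treated.
By R10 (it is tagged N1, it meets criterion D, it is in state E): it is load-tested.
By R13 (it is marked for recall, it has a surface defect): it satisfies condition K.
By R19 (it has a surface defect): it is classified as P.
By R21 (it satisfies condition K, it has a surface defect, it is tagged L1): it has marker C.
By R23 (it passes the pressure test, it satisfies condition S): it is tagged Q.
By R27 (it is tagged Q): it has marker K1.
By R30 (it is load-tested, it meets criterion D, it exceeds the weight limit): it is classified as L.
By R8 (it is heat-treated, it is classified as P, it is tagged L1): it is tagged B.
By R15 (it has marker C): it has attribute V.
By R22 (it has marker K1, it is classified as L): it has a calibration stamp.
By R17 (it has a calibration stamp): it carries flag H.
By R24 (it carries flag H, it is marked for recall): it requires rework.
By R4 (it requires rework, it has attribute V): it is in state X.
By R12 (it is in state X, it is tagged B): it has marker F.

Yes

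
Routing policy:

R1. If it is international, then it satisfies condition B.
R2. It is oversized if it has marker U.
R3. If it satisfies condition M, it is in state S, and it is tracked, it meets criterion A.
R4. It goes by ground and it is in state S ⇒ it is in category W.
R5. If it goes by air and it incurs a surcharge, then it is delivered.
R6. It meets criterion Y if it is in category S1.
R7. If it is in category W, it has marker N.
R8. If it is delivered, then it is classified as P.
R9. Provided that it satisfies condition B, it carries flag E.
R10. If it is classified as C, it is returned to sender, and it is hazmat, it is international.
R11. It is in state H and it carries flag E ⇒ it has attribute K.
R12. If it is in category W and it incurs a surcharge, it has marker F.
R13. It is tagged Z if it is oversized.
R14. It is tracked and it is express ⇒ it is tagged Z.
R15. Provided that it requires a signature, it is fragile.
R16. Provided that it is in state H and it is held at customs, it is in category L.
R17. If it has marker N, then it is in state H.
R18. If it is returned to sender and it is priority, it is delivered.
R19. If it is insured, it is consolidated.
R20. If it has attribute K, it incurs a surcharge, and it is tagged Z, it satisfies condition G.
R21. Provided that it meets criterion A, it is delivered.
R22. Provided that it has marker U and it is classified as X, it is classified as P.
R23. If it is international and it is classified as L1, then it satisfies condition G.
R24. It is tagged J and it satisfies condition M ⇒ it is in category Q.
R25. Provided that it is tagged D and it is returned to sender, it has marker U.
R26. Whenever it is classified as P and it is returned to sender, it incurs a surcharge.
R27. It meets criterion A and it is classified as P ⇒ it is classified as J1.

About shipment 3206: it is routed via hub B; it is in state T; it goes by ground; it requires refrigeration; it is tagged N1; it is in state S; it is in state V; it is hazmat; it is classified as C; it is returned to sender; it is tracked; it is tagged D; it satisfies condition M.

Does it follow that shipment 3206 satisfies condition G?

Yes

By R3 (it satisfies condition M, it is in state S, it is tracked): it meets criterion A.
By R4 (it goes by ground, it is in state S): it is in category W.
By R7 (it is in category W): it has marker N.
By R10 (it is classified as C, it is returned to sender, it is hazmat): it is international.
By R17 (it has marker N): it is in state H.
By R21 (it meets criterion A): it is delivered.
By R25 (it is tagged D, it is returned to sender): it has marker U.
By R1 (it is international): it satisfies condition B.
By R2 (it has marker U): it is oversized.
By R8 (it is delivered): it is classified as P.
By R9 (it satisfies condition B): it carries flag E.
By R11 (it is in state H, it carries flag E): it has attribute K.
By R13 (it is oversized): it is tagged Z.
By R26 (it is classified as P, it is returned to sender): it incurs a surcharge.
By R20 (it has attribute K, it incurs a surcharge, it is tagged Z): it satisfies condition G.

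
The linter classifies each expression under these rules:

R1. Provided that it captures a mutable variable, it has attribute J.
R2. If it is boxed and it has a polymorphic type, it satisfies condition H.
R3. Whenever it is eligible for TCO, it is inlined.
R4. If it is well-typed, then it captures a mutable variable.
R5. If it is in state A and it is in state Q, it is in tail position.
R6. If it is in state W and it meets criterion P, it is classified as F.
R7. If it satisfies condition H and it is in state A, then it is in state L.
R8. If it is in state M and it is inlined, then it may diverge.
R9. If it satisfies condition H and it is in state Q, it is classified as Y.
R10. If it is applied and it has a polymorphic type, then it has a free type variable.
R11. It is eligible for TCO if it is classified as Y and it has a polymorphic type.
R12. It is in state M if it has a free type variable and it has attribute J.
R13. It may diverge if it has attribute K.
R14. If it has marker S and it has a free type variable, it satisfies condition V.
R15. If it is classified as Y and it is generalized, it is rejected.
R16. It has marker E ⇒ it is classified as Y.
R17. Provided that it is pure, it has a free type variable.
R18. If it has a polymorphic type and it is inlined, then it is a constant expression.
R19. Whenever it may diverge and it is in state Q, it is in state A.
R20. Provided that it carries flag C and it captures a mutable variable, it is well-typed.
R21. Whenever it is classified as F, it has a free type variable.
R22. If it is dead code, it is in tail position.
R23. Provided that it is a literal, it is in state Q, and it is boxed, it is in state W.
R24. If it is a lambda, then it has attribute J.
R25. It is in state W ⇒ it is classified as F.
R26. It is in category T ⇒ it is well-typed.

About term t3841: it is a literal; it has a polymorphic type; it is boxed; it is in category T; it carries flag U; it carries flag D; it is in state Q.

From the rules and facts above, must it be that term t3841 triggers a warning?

No

Forward chaining from the given facts derives: satisfies condition H, is classified as Y, is eligible for TCO, is in state W, is classified as F, is well-typed, is inlined, captures a mutable variable, is a constant expression, has a free type variable, has attribute J, is in state M, may diverge, is in state A, is in tail position, is in state L.
No rule has "it triggers a warning" as its conclusion, and it is not among the given facts.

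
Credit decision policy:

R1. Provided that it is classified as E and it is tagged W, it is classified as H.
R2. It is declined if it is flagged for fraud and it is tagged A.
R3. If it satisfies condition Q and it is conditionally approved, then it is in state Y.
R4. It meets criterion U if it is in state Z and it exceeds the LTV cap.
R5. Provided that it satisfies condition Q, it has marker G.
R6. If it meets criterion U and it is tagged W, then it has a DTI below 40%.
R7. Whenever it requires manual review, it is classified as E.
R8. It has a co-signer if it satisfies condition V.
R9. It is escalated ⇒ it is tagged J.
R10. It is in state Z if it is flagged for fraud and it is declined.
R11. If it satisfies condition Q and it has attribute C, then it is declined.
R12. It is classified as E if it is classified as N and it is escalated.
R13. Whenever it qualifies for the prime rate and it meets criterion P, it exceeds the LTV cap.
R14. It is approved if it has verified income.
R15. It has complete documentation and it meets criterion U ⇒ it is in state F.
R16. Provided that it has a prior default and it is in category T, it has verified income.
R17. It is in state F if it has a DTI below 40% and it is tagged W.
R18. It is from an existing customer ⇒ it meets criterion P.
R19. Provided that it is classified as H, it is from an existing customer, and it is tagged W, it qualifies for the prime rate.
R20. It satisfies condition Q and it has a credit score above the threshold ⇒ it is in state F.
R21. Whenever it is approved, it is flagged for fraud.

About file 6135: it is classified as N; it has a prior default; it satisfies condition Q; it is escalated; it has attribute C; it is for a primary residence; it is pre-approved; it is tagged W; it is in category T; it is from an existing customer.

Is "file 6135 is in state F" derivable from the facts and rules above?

Yes

By R11 (it satisfies condition Q, it has attribute C): it is declined.
By R12 (it is classified as N, it is escalated): it is classified as E.
By R16 (it has a prior default, it is in category T): it has verified income.
By R18 (it is from an existing customer): it meets criterion P.
By R1 (it is classified as E, it is tagged W): it is classified as H.
By R14 (it has verified income): it is approved.
By R19 (it is classified as H, it is from an existing customer, it is tagged W): it qualifies for the prime rate.
By R21 (it is approved): it is flagged for fraud.
By R10 (it is flagged for fraud, it is declined): it is in state Z.
By R13 (it qualifies for the prime rate, it meets criterion P): it exceeds the LTV cap.
By R4 (it is in state Z, it exceeds the LTV cap): it meets criterion U.
By R6 (it meets criterion U, it is tagged W): it has a DTI below 40%.
By R17 (it has a DTI below 40%, it is tagged W): it is in state F.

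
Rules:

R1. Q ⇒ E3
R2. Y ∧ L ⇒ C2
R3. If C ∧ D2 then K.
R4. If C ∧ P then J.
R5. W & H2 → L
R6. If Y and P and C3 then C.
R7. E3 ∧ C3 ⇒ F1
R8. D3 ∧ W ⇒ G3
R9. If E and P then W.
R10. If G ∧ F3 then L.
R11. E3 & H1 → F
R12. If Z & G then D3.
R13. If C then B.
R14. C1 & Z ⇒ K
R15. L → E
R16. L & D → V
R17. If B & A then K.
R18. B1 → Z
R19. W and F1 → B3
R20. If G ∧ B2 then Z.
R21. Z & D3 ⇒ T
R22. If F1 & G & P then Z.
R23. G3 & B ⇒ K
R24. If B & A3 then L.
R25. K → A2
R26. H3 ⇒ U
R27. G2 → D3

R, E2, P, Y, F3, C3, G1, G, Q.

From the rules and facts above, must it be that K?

Yes

E3  (by R1: Q)
C  (by R6: Y, P, C3)
F1  (by R7: E3, C3)
L  (by R10: G, F3)
B  (by R13: C)
E  (by R15: L)
Z  (by R22: F1, G, P)
W  (by R9: E, P)
D3  (by R12: Z, G)
G3  (by R8: D3, W)
K  (by R23: G3, B)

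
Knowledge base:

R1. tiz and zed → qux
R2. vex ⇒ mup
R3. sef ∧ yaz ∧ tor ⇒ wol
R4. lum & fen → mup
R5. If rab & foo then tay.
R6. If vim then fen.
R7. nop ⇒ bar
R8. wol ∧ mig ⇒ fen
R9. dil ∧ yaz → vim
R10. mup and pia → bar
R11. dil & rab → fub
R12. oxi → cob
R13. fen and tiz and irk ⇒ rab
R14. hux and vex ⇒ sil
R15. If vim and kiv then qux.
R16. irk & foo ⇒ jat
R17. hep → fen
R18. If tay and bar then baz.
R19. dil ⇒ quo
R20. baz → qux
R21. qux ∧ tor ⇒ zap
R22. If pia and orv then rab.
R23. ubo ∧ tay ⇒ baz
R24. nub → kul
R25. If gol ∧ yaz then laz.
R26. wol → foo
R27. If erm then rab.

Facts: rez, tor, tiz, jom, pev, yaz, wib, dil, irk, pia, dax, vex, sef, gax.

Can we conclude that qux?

Yes

mup  (by R2: vex)
wol  (by R3: sef, yaz, tor)
vim  (by R9: dil, yaz)
bar  (by R10: mup, pia)
foo  (by R26: wol)
fen  (by R6: vim)
rab  (by R13: fen, tiz, irk)
tay  (by R5: rab, foo)
baz  (by R18: tay, bar)
qux  (by R20: baz)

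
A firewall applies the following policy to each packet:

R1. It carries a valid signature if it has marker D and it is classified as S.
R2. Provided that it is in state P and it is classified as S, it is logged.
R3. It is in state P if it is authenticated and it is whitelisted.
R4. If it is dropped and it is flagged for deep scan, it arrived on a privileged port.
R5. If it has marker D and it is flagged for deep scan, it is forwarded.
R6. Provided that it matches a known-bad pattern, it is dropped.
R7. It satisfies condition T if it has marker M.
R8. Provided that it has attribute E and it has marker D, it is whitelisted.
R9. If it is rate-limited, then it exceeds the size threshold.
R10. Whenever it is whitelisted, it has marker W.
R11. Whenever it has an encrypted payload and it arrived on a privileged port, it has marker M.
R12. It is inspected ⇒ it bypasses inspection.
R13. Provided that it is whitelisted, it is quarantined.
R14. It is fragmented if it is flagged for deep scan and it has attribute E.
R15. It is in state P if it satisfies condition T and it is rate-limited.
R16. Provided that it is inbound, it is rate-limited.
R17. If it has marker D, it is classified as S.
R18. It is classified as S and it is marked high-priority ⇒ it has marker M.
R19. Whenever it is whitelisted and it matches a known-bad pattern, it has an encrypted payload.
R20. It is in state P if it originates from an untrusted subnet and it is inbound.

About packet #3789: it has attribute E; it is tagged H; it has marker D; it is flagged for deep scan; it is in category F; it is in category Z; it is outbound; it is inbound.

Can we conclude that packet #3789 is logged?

No

Forward chaining from the given facts derives: is forwarded, is whitelisted, has marker W, is quarantined, is fragmented, is rate-limited, is classified as S, carries a valid signature, exceeds the size threshold.
The only rule concluding "it is logged" is R2, which needs "it is in state P"; that is never established.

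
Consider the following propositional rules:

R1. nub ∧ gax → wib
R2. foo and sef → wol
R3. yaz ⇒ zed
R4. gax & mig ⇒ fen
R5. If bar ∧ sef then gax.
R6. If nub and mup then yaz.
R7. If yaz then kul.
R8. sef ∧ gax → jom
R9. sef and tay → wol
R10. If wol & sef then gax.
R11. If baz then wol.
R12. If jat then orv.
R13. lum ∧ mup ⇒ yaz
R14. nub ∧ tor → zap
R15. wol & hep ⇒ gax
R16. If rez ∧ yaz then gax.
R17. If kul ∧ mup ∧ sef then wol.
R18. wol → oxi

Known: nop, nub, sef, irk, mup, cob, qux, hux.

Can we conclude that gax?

Yes

yaz  (by R6: nub, mup)
kul  (by R7: yaz)
wol  (by R17: kul, mup, sef)
gax  (by R10: wol, sef)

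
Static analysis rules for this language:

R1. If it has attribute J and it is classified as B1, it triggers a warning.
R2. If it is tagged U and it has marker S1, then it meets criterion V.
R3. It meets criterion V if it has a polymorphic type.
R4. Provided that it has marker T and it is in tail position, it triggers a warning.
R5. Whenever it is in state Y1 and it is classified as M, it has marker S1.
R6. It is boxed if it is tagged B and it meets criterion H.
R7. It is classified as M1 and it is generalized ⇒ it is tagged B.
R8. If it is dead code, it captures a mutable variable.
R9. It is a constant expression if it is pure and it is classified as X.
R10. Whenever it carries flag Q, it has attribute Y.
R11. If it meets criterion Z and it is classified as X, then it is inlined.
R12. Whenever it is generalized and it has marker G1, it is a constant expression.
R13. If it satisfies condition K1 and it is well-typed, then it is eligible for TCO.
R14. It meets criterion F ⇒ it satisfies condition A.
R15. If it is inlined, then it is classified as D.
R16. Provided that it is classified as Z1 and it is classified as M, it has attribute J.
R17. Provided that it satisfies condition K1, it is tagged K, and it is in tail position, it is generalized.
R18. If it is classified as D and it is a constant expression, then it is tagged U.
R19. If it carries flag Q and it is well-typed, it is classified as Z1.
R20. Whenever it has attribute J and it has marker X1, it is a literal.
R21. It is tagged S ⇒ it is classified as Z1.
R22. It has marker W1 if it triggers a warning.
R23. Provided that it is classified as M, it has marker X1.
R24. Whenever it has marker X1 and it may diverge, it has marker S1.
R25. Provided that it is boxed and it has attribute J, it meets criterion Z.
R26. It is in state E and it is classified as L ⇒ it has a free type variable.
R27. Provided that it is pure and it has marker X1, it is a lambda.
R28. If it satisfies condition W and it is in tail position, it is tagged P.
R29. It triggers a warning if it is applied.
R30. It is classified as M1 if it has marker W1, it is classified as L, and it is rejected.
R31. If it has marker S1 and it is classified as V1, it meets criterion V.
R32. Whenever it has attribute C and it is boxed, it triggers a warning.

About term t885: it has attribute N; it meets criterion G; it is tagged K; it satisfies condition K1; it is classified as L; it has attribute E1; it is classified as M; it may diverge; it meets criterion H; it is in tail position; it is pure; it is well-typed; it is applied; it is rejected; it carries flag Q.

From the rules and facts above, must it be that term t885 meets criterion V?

No

Forward chaining from the given facts derives: has attribute Y, is eligible for TCO, is generalized, is classified as Z1, has marker X1, has marker S1, is a lambda, triggers a warning, has attribute J, is a literal, has marker W1, is classified as M1, is tagged B, is boxed, meets criterion Z.
Rules concluding "it meets criterion V": R2 needs "it is tagged U"; R3 needs "it has a polymorphic type"; R31 needs "it is classified as V1" — none of these are established.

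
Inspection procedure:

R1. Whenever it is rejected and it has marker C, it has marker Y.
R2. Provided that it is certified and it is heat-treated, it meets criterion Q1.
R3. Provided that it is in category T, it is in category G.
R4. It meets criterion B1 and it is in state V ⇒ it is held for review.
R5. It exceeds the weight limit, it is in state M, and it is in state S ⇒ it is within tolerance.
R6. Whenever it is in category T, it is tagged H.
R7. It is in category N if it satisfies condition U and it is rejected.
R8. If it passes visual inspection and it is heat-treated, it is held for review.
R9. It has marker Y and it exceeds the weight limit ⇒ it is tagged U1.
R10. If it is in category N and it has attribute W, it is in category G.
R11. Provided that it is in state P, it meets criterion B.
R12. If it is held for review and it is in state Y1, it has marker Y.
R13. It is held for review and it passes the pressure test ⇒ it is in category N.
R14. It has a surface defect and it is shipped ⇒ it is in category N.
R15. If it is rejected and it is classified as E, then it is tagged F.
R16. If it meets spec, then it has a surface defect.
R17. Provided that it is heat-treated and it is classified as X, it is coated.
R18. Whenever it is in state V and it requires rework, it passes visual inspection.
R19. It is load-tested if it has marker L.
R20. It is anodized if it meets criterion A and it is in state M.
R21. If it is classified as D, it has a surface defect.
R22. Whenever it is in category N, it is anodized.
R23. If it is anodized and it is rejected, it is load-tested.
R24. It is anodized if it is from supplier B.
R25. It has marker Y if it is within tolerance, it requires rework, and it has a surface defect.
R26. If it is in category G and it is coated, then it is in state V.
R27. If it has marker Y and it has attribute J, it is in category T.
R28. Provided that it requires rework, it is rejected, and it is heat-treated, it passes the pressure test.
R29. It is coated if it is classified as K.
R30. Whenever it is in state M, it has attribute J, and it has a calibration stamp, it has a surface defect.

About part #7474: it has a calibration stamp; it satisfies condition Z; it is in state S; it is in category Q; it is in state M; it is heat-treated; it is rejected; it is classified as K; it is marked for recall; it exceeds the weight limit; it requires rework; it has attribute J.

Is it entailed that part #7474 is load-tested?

By R5 (it exceeds the weight limit, it is in state M, it is in state S): it is within tolerance.
By R28 (it requires rework, it is rejected, it is heat-treated): it passes the pressure test.
By R29 (it is classified as K): it is coated.
By R30 (it is in state M, it has attribute J, it has a calibration stamp): it has a surface defect.
By R25 (it is within tolerance, it requires rework, it has a surface defect): it has marker Y.
By R27 (it has marker Y, it has attribute J): it is in category T.
By R3 (it is in category T): it is in category G.
By R26 (it is in category G, it is coated): it is in state V.
By R18 (it is in state V, it requires rework): it passes visual inspection.
By R8 (it passes visual inspection, it is heat-treated): it is held for review.
By R13 (it is held for review, it passes the pressure test): it is in category N.
By R22 (it is in category N): it is anodized.
By R23 (it is anodized, it is rejected): it is load-tested.

Yes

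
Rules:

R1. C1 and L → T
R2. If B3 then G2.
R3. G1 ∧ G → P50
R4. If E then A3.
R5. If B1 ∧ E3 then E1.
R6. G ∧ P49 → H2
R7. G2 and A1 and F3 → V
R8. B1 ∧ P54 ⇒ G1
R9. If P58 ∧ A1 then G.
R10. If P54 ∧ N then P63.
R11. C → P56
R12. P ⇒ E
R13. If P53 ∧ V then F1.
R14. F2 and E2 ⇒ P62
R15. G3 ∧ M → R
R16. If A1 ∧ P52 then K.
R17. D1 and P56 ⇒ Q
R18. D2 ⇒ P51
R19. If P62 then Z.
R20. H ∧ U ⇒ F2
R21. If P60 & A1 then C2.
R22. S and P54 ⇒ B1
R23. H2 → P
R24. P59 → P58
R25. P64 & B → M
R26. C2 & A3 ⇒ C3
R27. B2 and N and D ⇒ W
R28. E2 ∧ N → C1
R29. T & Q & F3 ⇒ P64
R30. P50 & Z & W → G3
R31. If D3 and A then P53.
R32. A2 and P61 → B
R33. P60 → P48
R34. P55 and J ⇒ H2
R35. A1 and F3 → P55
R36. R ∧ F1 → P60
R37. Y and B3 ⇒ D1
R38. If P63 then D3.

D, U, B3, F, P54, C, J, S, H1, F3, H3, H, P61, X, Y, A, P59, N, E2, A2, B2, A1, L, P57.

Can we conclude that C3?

Yes

G2  (by R2: B3)
V  (by R7: G2, A1, F3)
P63  (by R10: P54, N)
P56  (by R11: C)
F2  (by R20: H, U)
B1  (by R22: S, P54)
P58  (by R24: P59)
W  (by R27: B2, N, D)
C1  (by R28: E2, N)
B  (by R32: A2, P61)
P55  (by R35: A1, F3)
D1  (by R37: Y, B3)
D3  (by R38: P63)
T  (by R1: C1, L)
G1  (by R8: B1, P54)
G  (by R9: P58, A1)
P62  (by R14: F2, E2)
Q  (by R17: D1, P56)
Z  (by R19: P62)
P64  (by R29: T, Q, F3)
P53  (by R31: D3, A)
H2  (by R34: P55, J)
P50  (by R3: G1, G)
F1  (by R13: P53, V)
P  (by R23: H2)
M  (by R25: P64, B)
G3  (by R30: P50, Z, W)
E  (by R12: P)
R  (by R15: G3, M)
P60  (by R36: R, F1)
A3  (by R4: E)
C2  (by R21: P60, A1)
C3  (by R26: C2, A3)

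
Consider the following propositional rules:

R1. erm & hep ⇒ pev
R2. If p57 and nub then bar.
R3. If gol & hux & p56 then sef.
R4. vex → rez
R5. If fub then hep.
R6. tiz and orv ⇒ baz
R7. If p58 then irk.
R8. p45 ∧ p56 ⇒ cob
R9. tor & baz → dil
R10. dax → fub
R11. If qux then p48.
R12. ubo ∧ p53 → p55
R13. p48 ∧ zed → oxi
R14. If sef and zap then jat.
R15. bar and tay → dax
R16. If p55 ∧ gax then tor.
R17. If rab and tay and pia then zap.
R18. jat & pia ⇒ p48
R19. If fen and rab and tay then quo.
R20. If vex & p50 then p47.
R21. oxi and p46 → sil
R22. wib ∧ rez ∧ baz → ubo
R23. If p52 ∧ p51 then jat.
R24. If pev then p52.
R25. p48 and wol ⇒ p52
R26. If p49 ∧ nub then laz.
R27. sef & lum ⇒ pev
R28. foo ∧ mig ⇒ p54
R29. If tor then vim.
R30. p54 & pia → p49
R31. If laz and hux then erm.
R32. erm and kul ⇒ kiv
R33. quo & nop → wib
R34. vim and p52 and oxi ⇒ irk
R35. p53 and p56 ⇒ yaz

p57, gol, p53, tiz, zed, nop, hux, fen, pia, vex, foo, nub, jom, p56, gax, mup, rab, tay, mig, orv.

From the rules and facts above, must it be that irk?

bar  (by R2: p57, nub)
sef  (by R3: gol, hux, p56)
rez  (by R4: vex)
baz  (by R6: tiz, orv)
dax  (by R15: bar, tay)
zap  (by R17: rab, tay, pia)
quo  (by R19: fen, rab, tay)
p54  (by R28: foo, mig)
p49  (by R30: p54, pia)
wib  (by R33: quo, nop)
fub  (by R10: dax)
jat  (by R14: sef, zap)
p48  (by R18: jat, pia)
ubo  (by R22: wib, rez, baz)
laz  (by R26: p49, nub)
erm  (by R31: laz, hux)
hep  (by R5: fub)
p55  (by R12: ubo, p53)
oxi  (by R13: p48, zed)
tor  (by R16: p55, gax)
vim  (by R29: tor)
pev  (by R1: erm, hep)
p52  (by R24: pev)
irk  (by R34: vim, p52, oxi)

Yes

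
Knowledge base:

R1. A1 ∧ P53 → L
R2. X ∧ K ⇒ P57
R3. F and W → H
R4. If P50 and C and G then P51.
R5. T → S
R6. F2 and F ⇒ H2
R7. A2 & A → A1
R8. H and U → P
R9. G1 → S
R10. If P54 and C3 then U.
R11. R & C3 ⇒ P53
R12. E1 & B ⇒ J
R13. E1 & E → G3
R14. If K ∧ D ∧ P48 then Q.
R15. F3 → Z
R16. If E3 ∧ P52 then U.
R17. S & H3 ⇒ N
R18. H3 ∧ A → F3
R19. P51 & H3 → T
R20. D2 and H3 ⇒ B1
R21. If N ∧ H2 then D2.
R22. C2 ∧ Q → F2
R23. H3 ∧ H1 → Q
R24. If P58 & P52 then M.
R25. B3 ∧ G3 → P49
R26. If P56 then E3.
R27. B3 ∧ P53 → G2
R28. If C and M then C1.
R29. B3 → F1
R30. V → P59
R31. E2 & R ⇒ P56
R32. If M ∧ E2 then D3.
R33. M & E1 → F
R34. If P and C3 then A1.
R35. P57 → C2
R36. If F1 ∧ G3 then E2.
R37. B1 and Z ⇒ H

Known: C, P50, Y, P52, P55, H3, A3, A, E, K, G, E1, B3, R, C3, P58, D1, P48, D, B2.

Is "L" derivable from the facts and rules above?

Forward chaining from the given facts derives: P51, P53, G3, Q, F3, T, M, P49, G2, C1, F1, F, E2, S, Z, N, P56, D3, E3, U.
The only rule concluding L is R1, which needs A1; that is never established.

No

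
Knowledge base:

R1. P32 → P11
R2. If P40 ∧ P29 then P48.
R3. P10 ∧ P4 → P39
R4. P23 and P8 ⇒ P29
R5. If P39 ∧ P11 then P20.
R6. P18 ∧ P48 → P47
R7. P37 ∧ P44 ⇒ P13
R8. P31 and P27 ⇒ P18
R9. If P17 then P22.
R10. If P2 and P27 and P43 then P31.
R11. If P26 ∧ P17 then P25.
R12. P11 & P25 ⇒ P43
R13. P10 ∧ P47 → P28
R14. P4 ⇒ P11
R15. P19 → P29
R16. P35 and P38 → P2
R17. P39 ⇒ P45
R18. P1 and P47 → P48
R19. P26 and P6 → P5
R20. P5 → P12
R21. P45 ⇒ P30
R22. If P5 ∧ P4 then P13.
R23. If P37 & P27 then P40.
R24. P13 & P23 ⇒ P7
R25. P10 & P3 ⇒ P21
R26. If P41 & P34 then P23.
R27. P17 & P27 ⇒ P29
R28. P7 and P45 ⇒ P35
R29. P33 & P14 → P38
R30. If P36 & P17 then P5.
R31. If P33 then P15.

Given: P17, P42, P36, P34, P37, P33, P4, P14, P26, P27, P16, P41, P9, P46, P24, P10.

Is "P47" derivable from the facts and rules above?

P39  (by R3: P10, P4)
P25  (by R11: P26, P17)
P11  (by R14: P4)
P45  (by R17: P39)
P40  (by R23: P37, P27)
P23  (by R26: P41, P34)
P29  (by R27: P17, P27)
P38  (by R29: P33, P14)
P5  (by R30: P36, P17)
P48  (by R2: P40, P29)
P43  (by R12: P11, P25)
P13  (by R22: P5, P4)
P7  (by R24: P13, P23)
P35  (by R28: P7, P45)
P2  (by R16: P35, P38)
P31  (by R10: P2, P27, P43)
P18  (by R8: P31, P27)
P47  (by R6: P18, P48)

Yes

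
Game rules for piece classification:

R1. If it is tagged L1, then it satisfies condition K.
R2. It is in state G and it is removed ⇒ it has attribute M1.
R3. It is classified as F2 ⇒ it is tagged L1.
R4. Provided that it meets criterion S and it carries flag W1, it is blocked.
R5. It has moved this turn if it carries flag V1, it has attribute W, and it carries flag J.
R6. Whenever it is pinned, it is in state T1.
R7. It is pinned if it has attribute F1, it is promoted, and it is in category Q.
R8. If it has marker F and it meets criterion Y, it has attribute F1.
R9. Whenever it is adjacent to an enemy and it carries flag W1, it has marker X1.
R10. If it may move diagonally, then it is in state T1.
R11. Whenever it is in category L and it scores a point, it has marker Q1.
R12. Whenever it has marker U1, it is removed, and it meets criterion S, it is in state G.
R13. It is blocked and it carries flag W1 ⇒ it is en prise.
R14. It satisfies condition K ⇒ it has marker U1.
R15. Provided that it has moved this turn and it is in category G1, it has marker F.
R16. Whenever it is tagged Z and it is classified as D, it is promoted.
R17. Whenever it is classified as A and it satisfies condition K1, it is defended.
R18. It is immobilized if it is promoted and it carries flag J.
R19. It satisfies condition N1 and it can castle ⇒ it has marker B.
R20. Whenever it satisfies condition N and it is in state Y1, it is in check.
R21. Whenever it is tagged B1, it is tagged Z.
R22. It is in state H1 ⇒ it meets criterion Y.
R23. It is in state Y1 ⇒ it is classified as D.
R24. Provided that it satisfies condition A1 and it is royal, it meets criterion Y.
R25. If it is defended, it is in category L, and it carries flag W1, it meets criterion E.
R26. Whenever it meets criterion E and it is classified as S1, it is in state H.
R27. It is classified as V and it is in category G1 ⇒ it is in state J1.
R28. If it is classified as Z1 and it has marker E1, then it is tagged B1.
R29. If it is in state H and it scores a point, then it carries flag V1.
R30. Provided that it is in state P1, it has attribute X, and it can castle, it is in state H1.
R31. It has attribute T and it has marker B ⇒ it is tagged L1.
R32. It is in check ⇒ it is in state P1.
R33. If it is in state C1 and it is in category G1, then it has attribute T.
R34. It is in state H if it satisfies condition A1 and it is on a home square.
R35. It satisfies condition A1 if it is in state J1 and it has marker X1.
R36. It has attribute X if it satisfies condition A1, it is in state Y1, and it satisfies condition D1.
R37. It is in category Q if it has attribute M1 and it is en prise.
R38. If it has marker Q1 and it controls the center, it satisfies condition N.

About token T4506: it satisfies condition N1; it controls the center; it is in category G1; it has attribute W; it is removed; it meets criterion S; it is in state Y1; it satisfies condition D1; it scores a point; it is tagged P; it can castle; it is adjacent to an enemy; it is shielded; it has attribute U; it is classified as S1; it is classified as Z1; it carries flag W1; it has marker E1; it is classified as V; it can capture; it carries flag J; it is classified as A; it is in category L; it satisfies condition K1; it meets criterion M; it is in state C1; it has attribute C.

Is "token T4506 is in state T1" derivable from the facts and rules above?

Yes

By R4 (it meets criterion S, it carries flag W1): it is blocked.
By R9 (it is adjacent to an enemy, it carries flag W1): it has marker X1.
By R11 (it is in category L, it scores a point): it has marker Q1.
By R13 (it is blocked, it carries flag W1): it is en prise.
By R17 (it is classified as A, it satisfies condition K1): it is defended.
By R19 (it satisfies condition N1, it can castle): it has marker B.
By R23 (it is in state Y1): it is classified as D.
By R25 (it is defended, it is in category L, it carries flag W1): it meets criterion E.
By R26 (it meets criterion E, it is classified as S1): it is in state H.
By R27 (it is classified as V, it is in category G1): it is in state J1.
By R28 (it is classified as Z1, it has marker E1): it is tagged B1.
By R29 (it is in state H, it scores a point): it carries flag V1.
By R33 (it is in state C1, it is in category G1): it has attribute T.
By R35 (it is in state J1, it has marker X1): it satisfies condition A1.
By R36 (it satisfies condition A1, it is in state Y1, it satisfies condition D1): it has attribute X.
By R38 (it has marker Q1, it controls the center): it satisfies condition N.
By R5 (it carries flag V1, it has attribute W, it carries flag J): it has moved this turn.
By R15 (it has moved this turn, it is in category G1): it has marker F.
By R20 (it satisfies condition N, it is in state Y1): it is in check.
By R21 (it is tagged B1): it is tagged Z.
By R31 (it has attribute T, it has marker B): it is tagged L1.
By R32 (it is in check): it is in state P1.
By R1 (it is tagged L1): it satisfies condition K.
By R14 (it satisfies condition K): it has marker U1.
By R16 (it is tagged Z, it is classified as D): it is promoted.
By R30 (it is in state P1, it has attribute X, it can castle): it is in state H1.
By R12 (it has marker U1, it is removed, it meets criterion S): it is in state G.
By R22 (it is in state H1): it meets criterion Y.
By R2 (it is in state G, it is removed): it has attribute M1.
By R8 (it has marker F, it meets criterion Y): it has attribute F1.
By R37 (it has attribute M1, it is en prise): it is in category Q.
By R7 (it has attribute F1, it is promoted, it is in category Q): it is pinned.
By R6 (it is pinned): it is in state T1.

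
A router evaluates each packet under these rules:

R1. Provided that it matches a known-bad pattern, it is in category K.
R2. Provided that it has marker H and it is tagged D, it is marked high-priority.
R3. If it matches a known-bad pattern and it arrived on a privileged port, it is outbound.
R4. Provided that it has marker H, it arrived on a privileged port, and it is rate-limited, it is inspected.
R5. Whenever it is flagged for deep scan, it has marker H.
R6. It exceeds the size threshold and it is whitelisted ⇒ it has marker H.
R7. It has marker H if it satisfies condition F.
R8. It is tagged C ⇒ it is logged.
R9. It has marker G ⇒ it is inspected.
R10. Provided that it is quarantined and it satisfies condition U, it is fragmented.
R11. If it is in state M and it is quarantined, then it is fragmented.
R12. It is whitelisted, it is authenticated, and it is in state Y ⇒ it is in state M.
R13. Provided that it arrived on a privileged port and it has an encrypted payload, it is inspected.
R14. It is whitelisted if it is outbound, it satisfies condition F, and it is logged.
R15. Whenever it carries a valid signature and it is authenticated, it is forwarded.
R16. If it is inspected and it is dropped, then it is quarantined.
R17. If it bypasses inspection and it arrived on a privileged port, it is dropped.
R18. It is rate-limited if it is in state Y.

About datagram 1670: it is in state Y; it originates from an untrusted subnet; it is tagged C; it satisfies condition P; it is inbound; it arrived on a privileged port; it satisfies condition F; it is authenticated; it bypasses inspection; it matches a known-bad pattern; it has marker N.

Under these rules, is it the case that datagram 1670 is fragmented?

Yes

By R3 (it matches a known-bad pattern, it arrived on a privileged port): it is outbound.
By R7 (it satisfies condition F): it has marker H.
By R8 (it is tagged C): it is logged.
By R14 (it is outbound, it satisfies condition F, it is logged): it is whitelisted.
By R17 (it bypasses inspection, it arrived on a privileged port): it is dropped.
By R18 (it is in state Y): it is rate-limited.
By R4 (it has marker H, it arrived on a privileged port, it is rate-limited): it is inspected.
By R12 (it is whitelisted, it is authenticated, it is in state Y): it is in state M.
By R16 (it is inspected, it is dropped): it is quarantined.
By R11 (it is in state M, it is quarantined): it is fragmented.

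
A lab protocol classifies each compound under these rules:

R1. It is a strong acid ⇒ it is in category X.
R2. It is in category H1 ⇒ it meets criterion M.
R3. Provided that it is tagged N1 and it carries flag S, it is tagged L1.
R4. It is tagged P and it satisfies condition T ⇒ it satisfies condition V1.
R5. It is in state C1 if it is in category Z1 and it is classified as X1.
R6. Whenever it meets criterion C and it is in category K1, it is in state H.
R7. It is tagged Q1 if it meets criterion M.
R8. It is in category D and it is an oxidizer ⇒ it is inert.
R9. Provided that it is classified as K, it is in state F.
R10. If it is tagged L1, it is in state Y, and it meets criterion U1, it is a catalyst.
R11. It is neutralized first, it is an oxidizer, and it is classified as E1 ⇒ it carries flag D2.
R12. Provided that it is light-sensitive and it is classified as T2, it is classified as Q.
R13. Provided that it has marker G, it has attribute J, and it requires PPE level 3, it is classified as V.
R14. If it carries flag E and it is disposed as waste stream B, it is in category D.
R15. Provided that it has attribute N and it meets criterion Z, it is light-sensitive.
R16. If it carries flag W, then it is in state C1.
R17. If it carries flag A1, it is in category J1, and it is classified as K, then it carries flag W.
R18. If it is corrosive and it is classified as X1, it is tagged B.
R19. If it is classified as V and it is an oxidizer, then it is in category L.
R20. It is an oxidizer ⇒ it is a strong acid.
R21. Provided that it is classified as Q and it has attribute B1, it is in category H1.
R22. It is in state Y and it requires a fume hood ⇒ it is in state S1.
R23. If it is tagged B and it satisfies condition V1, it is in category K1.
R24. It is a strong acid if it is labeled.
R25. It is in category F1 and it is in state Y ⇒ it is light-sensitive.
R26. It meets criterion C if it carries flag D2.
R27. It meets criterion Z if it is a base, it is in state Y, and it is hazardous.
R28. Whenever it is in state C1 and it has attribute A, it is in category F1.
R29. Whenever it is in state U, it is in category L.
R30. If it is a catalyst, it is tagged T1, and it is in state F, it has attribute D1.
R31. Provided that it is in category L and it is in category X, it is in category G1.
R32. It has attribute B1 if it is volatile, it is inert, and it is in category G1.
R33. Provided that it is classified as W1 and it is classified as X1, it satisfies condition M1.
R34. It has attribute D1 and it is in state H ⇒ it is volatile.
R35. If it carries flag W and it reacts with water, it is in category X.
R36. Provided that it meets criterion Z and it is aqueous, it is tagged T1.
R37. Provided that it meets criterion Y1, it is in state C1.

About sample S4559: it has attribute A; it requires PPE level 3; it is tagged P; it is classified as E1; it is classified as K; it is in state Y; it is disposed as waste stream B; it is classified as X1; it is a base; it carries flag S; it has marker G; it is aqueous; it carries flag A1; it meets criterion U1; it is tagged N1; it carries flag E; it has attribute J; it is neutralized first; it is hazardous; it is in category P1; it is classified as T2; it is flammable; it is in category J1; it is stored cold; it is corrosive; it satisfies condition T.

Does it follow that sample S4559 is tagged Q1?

No

Forward chaining from the given facts derives: is tagged L1, satisfies condition V1, is in state F, is a catalyst, is classified as V, is in category D, carries flag W, is tagged B, is in category K1, meets criterion Z, is tagged T1, is in state C1, is in category F1, has attribute D1, is light-sensitive, is classified as Q.
The only rule concluding "it is tagged Q1" is R7, which needs "it meets criterion M"; that is never established.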